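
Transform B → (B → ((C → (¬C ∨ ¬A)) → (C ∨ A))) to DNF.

B → (B → ((C → (¬C ∨ ¬A)) → (C ∨ A)))
⇔ ¬B ∨ (B → ((C → (¬C ∨ ¬A)) → (C ∨ A)))   (eliminate →)
⇔ ¬B ∨ ¬B ∨ ((C → (¬C ∨ ¬A)) → (C ∨ A))   (eliminate →)
⇔ ¬B ∨ ¬B ∨ ¬(C → (¬C ∨ ¬A)) ∨ C ∨ A   (eliminate →)
⇔ ¬B ∨ ¬B ∨ ¬(¬C ∨ ¬C ∨ ¬A) ∨ C ∨ A   (eliminate →)
⇔ ¬B ∨ ¬B ∨ (¬¬C ∧ ¬¬C ∧ ¬¬A) ∨ C ∨ A   (De Morgan)
⇔ ¬B ∨ ¬B ∨ (C ∧ ¬¬C ∧ ¬¬A) ∨ C ∨ A   (double negation)
⇔ ¬B ∨ ¬B ∨ (C ∧ C ∧ ¬¬A) ∨ C ∨ A   (double negation)
⇔ ¬B ∨ ¬B ∨ (C ∧ C ∧ A) ∨ C ∨ A   (double negation)
⇔ ¬B ∨ C ∨ A   (simplify)

¬B ∨ C ∨ A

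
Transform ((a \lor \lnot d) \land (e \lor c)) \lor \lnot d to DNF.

(a \land e) \lor (a \land c) \lor \lnot d

((a \lor \lnot d) \land (e \lor c)) \lor \lnot d
= (a \land e) \lor (a \land c) \lor (\lnot d \land e) \lor (\lnot d \land c) \lor \lnot d   [distribute \land over \lor]
= (a \land e) \lor (a \land c) \lor \lnot d   [simplify]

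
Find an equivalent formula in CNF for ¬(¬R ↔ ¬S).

(¬R ∨ ¬S) ∧ (S ∨ R)

¬(¬R ↔ ¬S)
≡ ¬((¬R → ¬S) ∧ (¬S → ¬R))   — eliminate ↔
≡ ¬((¬¬R ∨ ¬S) ∧ (¬S → ¬R))   — eliminate →
≡ ¬((¬¬R ∨ ¬S) ∧ (¬¬S ∨ ¬R))   — eliminate →
≡ ¬(¬¬R ∨ ¬S) ∨ ¬(¬¬S ∨ ¬R)   — De Morgan
≡ ¬¬¬R ∧ ¬¬S ∨ ¬(¬¬S ∨ ¬R)   — De Morgan
≡ ¬R ∧ ¬¬S ∨ ¬(¬¬S ∨ ¬R)   — double negation
≡ ¬R ∧ S ∨ ¬(¬¬S ∨ ¬R)   — double negation
≡ ¬R ∧ S ∨ ¬¬¬S ∧ ¬¬R   — De Morgan
≡ ¬R ∧ S ∨ ¬S ∧ ¬¬R   — double negation
≡ ¬R ∧ S ∨ ¬S ∧ R   — double negation
≡ (¬R ∨ ¬S) ∧ (¬R ∨ R) ∧ (S ∨ ¬S) ∧ (S ∨ R)   — distribute ∨ over ∧
≡ (¬R ∨ ¬S) ∧ (S ∨ R)   — simplify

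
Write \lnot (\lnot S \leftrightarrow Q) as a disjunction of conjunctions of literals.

\lnot (\lnot S \leftrightarrow Q)
= \lnot ((\lnot S \to Q) \land (Q \to \lnot S))
= \lnot ((\lnot \lnot S \lor Q) \land (Q \to \lnot S))
= \lnot ((\lnot \lnot S \lor Q) \land (\lnot Q \lor \lnot S))
= \lnot (\lnot \lnot S \lor Q) \lor \lnot (\lnot Q \lor \lnot S)
= (\lnot \lnot \lnot S \land \lnot Q) \lor \lnot (\lnot Q \lor \lnot S)
= (\lnot S \land \lnot Q) \lor \lnot (\lnot Q \lor \lnot S)
= (\lnot S \land \lnot Q) \lor (\lnot \lnot Q \land \lnot \lnot S)
= (\lnot S \land \lnot Q) \lor (Q \land \lnot \lnot S)
= (\lnot S \land \lnot Q) \lor (Q \land S)

(\lnot S \land \lnot Q) \lor (Q \land S)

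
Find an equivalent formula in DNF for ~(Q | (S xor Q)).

~Q & ~S

~(Q | (S xor Q))
⇔ ~(Q | (S & ~Q) | (~S & Q))   [expand xor]
⇔ ~Q & ~(S & ~Q) & ~(~S & Q)   [De Morgan]
⇔ ~Q & (~S | ~~Q) & ~(~S & Q)   [De Morgan]
⇔ ~Q & (~S | Q) & ~(~S & Q)   [double negation]
⇔ ~Q & (~S | Q) & (~~S | ~Q)   [De Morgan]
⇔ ~Q & (~S | Q) & (S | ~Q)   [double negation]
⇔ (~Q & ~S & S) | (~Q & ~S & ~Q) | (~Q & Q & S) | (~Q & Q & ~Q)   [distribute & over |]
⇔ ~Q & ~S   [simplify]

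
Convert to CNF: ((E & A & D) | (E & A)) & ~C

E & A & ~C

((E & A & D) | (E & A)) & ~C
= (E | E) & (E | A) & (A | E) & (A | A) & (D | E) & (D | A) & ~C   — distribute | over &
= E & A & ~C   — simplify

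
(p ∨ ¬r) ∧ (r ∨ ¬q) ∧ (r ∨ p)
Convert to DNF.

(p ∨ ¬r) ∧ (r ∨ ¬q) ∧ (r ∨ p)
≡ (p ∧ r ∧ r) ∨ (p ∧ r ∧ p) ∨ (p ∧ ¬q ∧ r) ∨ (p ∧ ¬q ∧ p) ∨ (¬r ∧ r ∧ r) ∨ (¬r ∧ r ∧ p) ∨ (¬r ∧ ¬q ∧ r) ∨ (¬r ∧ ¬q ∧ p)
≡ (p ∧ r) ∨ (p ∧ ¬q)

(p ∧ r) ∨ (p ∧ ¬q)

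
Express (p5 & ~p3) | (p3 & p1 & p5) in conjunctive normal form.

p5 & (~p3 | p1)

(p5 & ~p3) | (p3 & p1 & p5)
≡ (p5 | p3) & (p5 | p1) & (p5 | p5) & (~p3 | p3) & (~p3 | p1) & (~p3 | p5)   — distribute | over &
≡ p5 & (~p3 | p1)   — simplify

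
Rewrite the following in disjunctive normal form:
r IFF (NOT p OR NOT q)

r IFF (NOT p OR NOT q)
≡ (r IMPLIES (NOT p OR NOT q)) AND ((NOT p OR NOT q) IMPLIES r)   (eliminate IFF)
≡ (NOT r OR NOT p OR NOT q) AND ((NOT p OR NOT q) IMPLIES r)   (eliminate IMPLIES)
≡ (NOT r OR NOT p OR NOT q) AND (NOT (NOT p OR NOT q) OR r)   (eliminate IMPLIES)
≡ (NOT r OR NOT p OR NOT q) AND ((NOT NOT p AND NOT NOT q) OR r)   (De Morgan)
≡ (NOT r OR NOT p OR NOT q) AND ((p AND NOT NOT q) OR r)   (double negation)
≡ (NOT r OR NOT p OR NOT q) AND ((p AND q) OR r)   (double negation)
≡ (NOT r AND p AND q) OR (NOT r AND r) OR (NOT p AND p AND q) OR (NOT p AND r) OR (NOT q AND p AND q) OR (NOT q AND r)   (distribute AND over OR)
≡ (NOT r AND p AND q) OR (NOT p AND r) OR (NOT q AND r)   (simplify)

(NOT r AND p AND q) OR (NOT p AND r) OR (NOT q AND r)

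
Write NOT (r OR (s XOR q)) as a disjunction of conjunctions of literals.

NOT (r OR (s XOR q))
⇔ NOT (r OR (s AND NOT q) OR (NOT s AND q))   [expand XOR]
⇔ NOT r AND NOT (s AND NOT q) AND NOT (NOT s AND q)   [De Morgan]
⇔ NOT r AND (NOT s OR NOT NOT q) AND NOT (NOT s AND q)   [De Morgan]
⇔ NOT r AND (NOT s OR q) AND NOT (NOT s AND q)   [double negation]
⇔ NOT r AND (NOT s OR q) AND (NOT NOT s OR NOT q)   [De Morgan]
⇔ NOT r AND (NOT s OR q) AND (s OR NOT q)   [double negation]
⇔ (NOT r AND NOT s AND s) OR (NOT r AND NOT s AND NOT q) OR (NOT r AND q AND s) OR (NOT r AND q AND NOT q)   [distribute AND over OR]
⇔ (NOT r AND NOT s AND NOT q) OR (NOT r AND q AND s)   [simplify]

(NOT r AND NOT s AND NOT q) OR (NOT r AND q AND s)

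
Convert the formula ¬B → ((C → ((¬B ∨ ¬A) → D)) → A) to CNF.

(B ∨ C ∨ A) ∧ (B ∨ ¬D ∨ A)

¬B → ((C → ((¬B ∨ ¬A) → D)) → A)
≡ ¬¬B ∨ ((C → ((¬B ∨ ¬A) → D)) → A)   (eliminate →)
≡ ¬¬B ∨ ¬(C → ((¬B ∨ ¬A) → D)) ∨ A   (eliminate →)
≡ ¬¬B ∨ ¬(¬C ∨ ((¬B ∨ ¬A) → D)) ∨ A   (eliminate →)
≡ ¬¬B ∨ ¬(¬C ∨ ¬(¬B ∨ ¬A) ∨ D) ∨ A   (eliminate →)
≡ B ∨ ¬(¬C ∨ ¬(¬B ∨ ¬A) ∨ D) ∨ A   (double negation)
≡ B ∨ (¬¬C ∧ ¬¬(¬B ∨ ¬A) ∧ ¬D) ∨ A   (De Morgan)
≡ B ∨ (C ∧ ¬¬(¬B ∨ ¬A) ∧ ¬D) ∨ A   (double negation)
≡ B ∨ (C ∧ (¬B ∨ ¬A) ∧ ¬D) ∨ A   (double negation)
≡ (B ∨ C ∨ A) ∧ (B ∨ ¬B ∨ ¬A ∨ A) ∧ (B ∨ ¬D ∨ A)   (distribute ∨ over ∧)
≡ (B ∨ C ∨ A) ∧ (B ∨ ¬D ∨ A)   (simplify)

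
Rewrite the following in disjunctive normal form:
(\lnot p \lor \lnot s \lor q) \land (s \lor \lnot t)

(\lnot p \land s) \lor (\lnot p \land \lnot t) \lor (\lnot s \land \lnot t) \lor (q \land s) \lor (q \land \lnot t)

(\lnot p \lor \lnot s \lor q) \land (s \lor \lnot t)
= (\lnot p \land s) \lor (\lnot p \land \lnot t) \lor (\lnot s \land s) \lor (\lnot s \land \lnot t) \lor (q \land s) \lor (q \land \lnot t)   [distribute \land over \lor]
= (\lnot p \land s) \lor (\lnot p \land \lnot t) \lor (\lnot s \land \lnot t) \lor (q \land s) \lor (q \land \lnot t)   [simplify]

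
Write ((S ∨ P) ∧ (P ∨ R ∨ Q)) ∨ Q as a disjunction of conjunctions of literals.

((S ∨ P) ∧ (P ∨ R ∨ Q)) ∨ Q
≡ (S ∧ P) ∨ (S ∧ R) ∨ (S ∧ Q) ∨ (P ∧ P) ∨ (P ∧ R) ∨ (P ∧ Q) ∨ Q   [distribute ∧ over ∨]
≡ (S ∧ R) ∨ P ∨ Q   [simplify]

(S ∧ R) ∨ P ∨ Q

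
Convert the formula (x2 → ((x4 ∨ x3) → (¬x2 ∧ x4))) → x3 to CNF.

(x2 → ((x4 ∨ x3) → (¬x2 ∧ x4))) → x3
≡ ¬(x2 → ((x4 ∨ x3) → (¬x2 ∧ x4))) ∨ x3   [eliminate →]
≡ ¬(¬x2 ∨ ((x4 ∨ x3) → (¬x2 ∧ x4))) ∨ x3   [eliminate →]
≡ ¬(¬x2 ∨ ¬(x4 ∨ x3) ∨ (¬x2 ∧ x4)) ∨ x3   [eliminate →]
≡ (¬¬x2 ∧ ¬¬(x4 ∨ x3) ∧ ¬(¬x2 ∧ x4)) ∨ x3   [De Morgan]
≡ (x2 ∧ ¬¬(x4 ∨ x3) ∧ ¬(¬x2 ∧ x4)) ∨ x3   [double negation]
≡ (x2 ∧ (x4 ∨ x3) ∧ ¬(¬x2 ∧ x4)) ∨ x3   [double negation]
≡ (x2 ∧ (x4 ∨ x3) ∧ (¬¬x2 ∨ ¬x4)) ∨ x3   [De Morgan]
≡ (x2 ∧ (x4 ∨ x3) ∧ (x2 ∨ ¬x4)) ∨ x3   [double negation]
≡ (x2 ∨ x3) ∧ (x4 ∨ x3 ∨ x3) ∧ (x2 ∨ ¬x4 ∨ x3)   [distribute ∨ over ∧]
≡ (x2 ∨ x3) ∧ (x4 ∨ x3)   [simplify]

(x2 ∨ x3) ∧ (x4 ∨ x3)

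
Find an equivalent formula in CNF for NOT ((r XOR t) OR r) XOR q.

NOT ((r XOR t) OR r) XOR q
⇔ (NOT ((r XOR t) OR r) OR q) AND NOT (NOT ((r XOR t) OR r) AND q)
⇔ (NOT (((r OR t) AND NOT (r AND t)) OR r) OR q) AND NOT (NOT ((r XOR t) OR r) AND q)
⇔ (NOT (((r OR t) AND NOT (r AND t)) OR r) OR q) AND NOT (NOT (((r OR t) AND NOT (r AND t)) OR r) AND q)
⇔ ((NOT ((r OR t) AND NOT (r AND t)) AND NOT r) OR q) AND NOT (NOT (((r OR t) AND NOT (r AND t)) OR r) AND q)
⇔ (((NOT (r OR t) OR NOT NOT (r AND t)) AND NOT r) OR q) AND NOT (NOT (((r OR t) AND NOT (r AND t)) OR r) AND q)
⇔ ((((NOT r AND NOT t) OR NOT NOT (r AND t)) AND NOT r) OR q) AND NOT (NOT (((r OR t) AND NOT (r AND t)) OR r) AND q)
⇔ ((((NOT r AND NOT t) OR (r AND t)) AND NOT r) OR q) AND NOT (NOT (((r OR t) AND NOT (r AND t)) OR r) AND q)
⇔ ((((NOT r AND NOT t) OR (r AND t)) AND NOT r) OR q) AND (NOT NOT (((r OR t) AND NOT (r AND t)) OR r) OR NOT q)
⇔ ((((NOT r AND NOT t) OR (r AND t)) AND NOT r) OR q) AND (((r OR t) AND NOT (r AND t)) OR r OR NOT q)
⇔ ((((NOT r AND NOT t) OR (r AND t)) AND NOT r) OR q) AND (((r OR t) AND (NOT r OR NOT t)) OR r OR NOT q)
⇔ (NOT r OR r OR q) AND (NOT r OR t OR q) AND (NOT t OR r OR q) AND (NOT t OR t OR q) AND (NOT r OR q) AND (r OR t OR r OR NOT q) AND (NOT r OR NOT t OR r OR NOT q)
⇔ (NOT t OR r OR q) AND (NOT r OR q) AND (r OR t OR NOT q)

(NOT t OR r OR q) AND (NOT r OR q) AND (r OR t OR NOT q)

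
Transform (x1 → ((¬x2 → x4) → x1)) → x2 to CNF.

(x1 ∨ x2) ∧ (x2 ∨ x4) ∧ (¬x1 ∨ x2)

(x1 → ((¬x2 → x4) → x1)) → x2
≡ ¬(x1 → ((¬x2 → x4) → x1)) ∨ x2   — eliminate →
≡ ¬(¬x1 ∨ ((¬x2 → x4) → x1)) ∨ x2   — eliminate →
≡ ¬(¬x1 ∨ ¬(¬x2 → x4) ∨ x1) ∨ x2   — eliminate →
≡ ¬(¬x1 ∨ ¬(¬¬x2 ∨ x4) ∨ x1) ∨ x2   — eliminate →
≡ (¬¬x1 ∧ ¬¬(¬¬x2 ∨ x4) ∧ ¬x1) ∨ x2   — De Morgan
≡ (x1 ∧ ¬¬(¬¬x2 ∨ x4) ∧ ¬x1) ∨ x2   — double negation
≡ (x1 ∧ (¬¬x2 ∨ x4) ∧ ¬x1) ∨ x2   — double negation
≡ (x1 ∧ (x2 ∨ x4) ∧ ¬x1) ∨ x2   — double negation
≡ (x1 ∨ x2) ∧ (x2 ∨ x4 ∨ x2) ∧ (¬x1 ∨ x2)   — distribute ∨ over ∧
≡ (x1 ∨ x2) ∧ (x2 ∨ x4) ∧ (¬x1 ∨ x2)   — simplify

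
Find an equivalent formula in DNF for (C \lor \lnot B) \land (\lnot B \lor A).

(C \land A) \lor \lnot B

(C \lor \lnot B) \land (\lnot B \lor A)
= (C \land \lnot B) \lor (C \land A) \lor (\lnot B \land \lnot B) \lor (\lnot B \land A)   (distribute \land over \lor)
= (C \land A) \lor \lnot B   (simplify)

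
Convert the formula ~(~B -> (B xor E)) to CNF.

~B & (~E | B)

~(~B -> (B xor E))
≡ ~(~~B | (B xor E))   — eliminate ->
≡ ~(~~B | ((B | E) & ~(B & E)))   — expand xor
≡ ~~~B & ~((B | E) & ~(B & E))   — De Morgan
≡ ~B & ~((B | E) & ~(B & E))   — double negation
≡ ~B & (~(B | E) | ~~(B & E))   — De Morgan
≡ ~B & ((~B & ~E) | ~~(B & E))   — De Morgan
≡ ~B & ((~B & ~E) | (B & E))   — double negation
≡ ~B & (~B | B) & (~B | E) & (~E | B) & (~E | E)   — distribute | over &
≡ ~B & (~E | B)   — simplify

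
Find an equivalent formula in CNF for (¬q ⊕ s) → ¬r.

(¬q ⊕ s) → ¬r
≡ ¬(¬q ⊕ s) ∨ ¬r   — eliminate →
≡ ¬((¬q ∨ s) ∧ ¬(¬q ∧ s)) ∨ ¬r   — expand ⊕
≡ ¬(¬q ∨ s) ∨ ¬¬(¬q ∧ s) ∨ ¬r   — De Morgan
≡ (¬¬q ∧ ¬s) ∨ ¬¬(¬q ∧ s) ∨ ¬r   — De Morgan
≡ (q ∧ ¬s) ∨ ¬¬(¬q ∧ s) ∨ ¬r   — double negation
≡ (q ∧ ¬s) ∨ (¬q ∧ s) ∨ ¬r   — double negation
≡ (q ∨ ¬q ∨ ¬r) ∧ (q ∨ s ∨ ¬r) ∧ (¬s ∨ ¬q ∨ ¬r) ∧ (¬s ∨ s ∨ ¬r)   — distribute ∨ over ∧
≡ (q ∨ s ∨ ¬r) ∧ (¬s ∨ ¬q ∨ ¬r)   — simplify

(q ∨ s ∨ ¬r) ∧ (¬s ∨ ¬q ∨ ¬r)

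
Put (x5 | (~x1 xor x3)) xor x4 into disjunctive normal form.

(x5 & ~x4) | (~x1 & ~x3 & ~x4) | (x1 & x3 & ~x4) | (~x5 & x1 & ~x3 & x4) | (~x5 & x3 & ~x1 & x4)

(x5 | (~x1 xor x3)) xor x4
⇔ ((x5 | (~x1 xor x3)) & ~x4) | (~(x5 | (~x1 xor x3)) & x4)   (expand xor)
⇔ ((x5 | (~x1 & ~x3) | (~~x1 & x3)) & ~x4) | (~(x5 | (~x1 xor x3)) & x4)   (expand xor)
⇔ ((x5 | (~x1 & ~x3) | (~~x1 & x3)) & ~x4) | (~(x5 | (~x1 & ~x3) | (~~x1 & x3)) & x4)   (expand xor)
⇔ ((x5 | (~x1 & ~x3) | (x1 & x3)) & ~x4) | (~(x5 | (~x1 & ~x3) | (~~x1 & x3)) & x4)   (double negation)
⇔ ((x5 | (~x1 & ~x3) | (x1 & x3)) & ~x4) | (~x5 & ~(~x1 & ~x3) & ~(~~x1 & x3) & x4)   (De Morgan)
⇔ ((x5 | (~x1 & ~x3) | (x1 & x3)) & ~x4) | (~x5 & (~~x1 | ~~x3) & ~(~~x1 & x3) & x4)   (De Morgan)
⇔ ((x5 | (~x1 & ~x3) | (x1 & x3)) & ~x4) | (~x5 & (x1 | ~~x3) & ~(~~x1 & x3) & x4)   (double negation)
⇔ ((x5 | (~x1 & ~x3) | (x1 & x3)) & ~x4) | (~x5 & (x1 | x3) & ~(~~x1 & x3) & x4)   (double negation)
⇔ ((x5 | (~x1 & ~x3) | (x1 & x3)) & ~x4) | (~x5 & (x1 | x3) & (~~~x1 | ~x3) & x4)   (De Morgan)
⇔ ((x5 | (~x1 & ~x3) | (x1 & x3)) & ~x4) | (~x5 & (x1 | x3) & (~x1 | ~x3) & x4)   (double negation)
⇔ (x5 & ~x4) | (~x1 & ~x3 & ~x4) | (x1 & x3 & ~x4) | (~x5 & x1 & ~x1 & x4) | (~x5 & x1 & ~x3 & x4) | (~x5 & x3 & ~x1 & x4) | (~x5 & x3 & ~x3 & x4)   (distribute & over |)
⇔ (x5 & ~x4) | (~x1 & ~x3 & ~x4) | (x1 & x3 & ~x4) | (~x5 & x1 & ~x3 & x4) | (~x5 & x3 & ~x1 & x4)   (simplify)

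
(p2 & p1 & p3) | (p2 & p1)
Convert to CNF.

(p2 & p1 & p3) | (p2 & p1)
≡ (p2 | p2) & (p2 | p1) & (p1 | p2) & (p1 | p1) & (p3 | p2) & (p3 | p1)   — distribute | over &
≡ p2 & p1   — simplify

p2 & p1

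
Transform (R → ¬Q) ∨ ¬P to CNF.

¬R ∨ ¬Q ∨ ¬P

(R → ¬Q) ∨ ¬P
= ¬R ∨ ¬Q ∨ ¬P   — eliminate →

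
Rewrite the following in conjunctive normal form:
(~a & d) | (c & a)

(~a | c) & (d | c) & (d | a)

(~a & d) | (c & a)
= (~a | c) & (~a | a) & (d | c) & (d | a)   [distribute | over &]
= (~a | c) & (d | c) & (d | a)   [simplify]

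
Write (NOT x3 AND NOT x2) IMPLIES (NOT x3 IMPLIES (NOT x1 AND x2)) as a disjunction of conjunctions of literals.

(NOT x3 AND NOT x2) IMPLIES (NOT x3 IMPLIES (NOT x1 AND x2))
⇔ NOT (NOT x3 AND NOT x2) OR (NOT x3 IMPLIES (NOT x1 AND x2))   [eliminate IMPLIES]
⇔ NOT (NOT x3 AND NOT x2) OR NOT NOT x3 OR (NOT x1 AND x2)   [eliminate IMPLIES]
⇔ NOT NOT x3 OR NOT NOT x2 OR NOT NOT x3 OR (NOT x1 AND x2)   [De Morgan]
⇔ x3 OR NOT NOT x2 OR NOT NOT x3 OR (NOT x1 AND x2)   [double negation]
⇔ x3 OR x2 OR NOT NOT x3 OR (NOT x1 AND x2)   [double negation]
⇔ x3 OR x2 OR x3 OR (NOT x1 AND x2)   [double negation]
⇔ x3 OR x2   [simplify]

x3 OR x2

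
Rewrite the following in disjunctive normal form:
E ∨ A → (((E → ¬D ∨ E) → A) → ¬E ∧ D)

¬E ∧ ¬A ∨ ¬D ∧ ¬A ∨ E ∧ ¬A ∨ ¬E ∧ D

E ∨ A → (((E → ¬D ∨ E) → A) → ¬E ∧ D)
≡ ¬(E ∨ A) ∨ (((E → ¬D ∨ E) → A) → ¬E ∧ D)   (eliminate →)
≡ ¬(E ∨ A) ∨ ¬((E → ¬D ∨ E) → A) ∨ ¬E ∧ D   (eliminate →)
≡ ¬(E ∨ A) ∨ ¬(¬(E → ¬D ∨ E) ∨ A) ∨ ¬E ∧ D   (eliminate →)
≡ ¬(E ∨ A) ∨ ¬(¬(¬E ∨ ¬D ∨ E) ∨ A) ∨ ¬E ∧ D   (eliminate →)
≡ ¬E ∧ ¬A ∨ ¬(¬(¬E ∨ ¬D ∨ E) ∨ A) ∨ ¬E ∧ D   (De Morgan)
≡ ¬E ∧ ¬A ∨ ¬¬(¬E ∨ ¬D ∨ E) ∧ ¬A ∨ ¬E ∧ D   (De Morgan)
≡ ¬E ∧ ¬A ∨ (¬E ∨ ¬D ∨ E) ∧ ¬A ∨ ¬E ∧ D   (double negation)
≡ ¬E ∧ ¬A ∨ ¬E ∧ ¬A ∨ ¬D ∧ ¬A ∨ E ∧ ¬A ∨ ¬E ∧ D   (distribute ∧ over ∨)
≡ ¬E ∧ ¬A ∨ ¬D ∧ ¬A ∨ E ∧ ¬A ∨ ¬E ∧ D   (simplify)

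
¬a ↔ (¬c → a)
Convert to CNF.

(a ∨ c) ∧ ¬a

¬a ↔ (¬c → a)
= (¬a → (¬c → a)) ∧ ((¬c → a) → ¬a)   [eliminate ↔]
= (¬¬a ∨ (¬c → a)) ∧ ((¬c → a) → ¬a)   [eliminate →]
= (¬¬a ∨ ¬¬c ∨ a) ∧ ((¬c → a) → ¬a)   [eliminate →]
= (¬¬a ∨ ¬¬c ∨ a) ∧ (¬(¬c → a) ∨ ¬a)   [eliminate →]
= (¬¬a ∨ ¬¬c ∨ a) ∧ (¬(¬¬c ∨ a) ∨ ¬a)   [eliminate →]
= (a ∨ ¬¬c ∨ a) ∧ (¬(¬¬c ∨ a) ∨ ¬a)   [double negation]
= (a ∨ c ∨ a) ∧ (¬(¬¬c ∨ a) ∨ ¬a)   [double negation]
= (a ∨ c ∨ a) ∧ ((¬¬¬c ∧ ¬a) ∨ ¬a)   [De Morgan]
= (a ∨ c ∨ a) ∧ ((¬c ∧ ¬a) ∨ ¬a)   [double negation]
= (a ∨ c ∨ a) ∧ (¬c ∨ ¬a) ∧ (¬a ∨ ¬a)   [distribute ∨ over ∧]
= (a ∨ c) ∧ ¬a   [simplify]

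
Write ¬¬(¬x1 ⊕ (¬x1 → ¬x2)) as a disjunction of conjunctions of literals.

(¬x1 ∧ x2) ∨ x1

¬¬(¬x1 ⊕ (¬x1 → ¬x2))
≡ ¬¬((¬x1 ∧ ¬(¬x1 → ¬x2)) ∨ (¬¬x1 ∧ (¬x1 → ¬x2)))   — expand ⊕
≡ ¬¬((¬x1 ∧ ¬(¬¬x1 ∨ ¬x2)) ∨ (¬¬x1 ∧ (¬x1 → ¬x2)))   — eliminate →
≡ ¬¬((¬x1 ∧ ¬(¬¬x1 ∨ ¬x2)) ∨ (¬¬x1 ∧ (¬¬x1 ∨ ¬x2)))   — eliminate →
≡ (¬x1 ∧ ¬(¬¬x1 ∨ ¬x2)) ∨ (¬¬x1 ∧ (¬¬x1 ∨ ¬x2))   — double negation
≡ (¬x1 ∧ ¬¬¬x1 ∧ ¬¬x2) ∨ (¬¬x1 ∧ (¬¬x1 ∨ ¬x2))   — De Morgan
≡ (¬x1 ∧ ¬x1 ∧ ¬¬x2) ∨ (¬¬x1 ∧ (¬¬x1 ∨ ¬x2))   — double negation
≡ (¬x1 ∧ ¬x1 ∧ x2) ∨ (¬¬x1 ∧ (¬¬x1 ∨ ¬x2))   — double negation
≡ (¬x1 ∧ ¬x1 ∧ x2) ∨ (x1 ∧ (¬¬x1 ∨ ¬x2))   — double negation
≡ (¬x1 ∧ ¬x1 ∧ x2) ∨ (x1 ∧ (x1 ∨ ¬x2))   — double negation
≡ (¬x1 ∧ ¬x1 ∧ x2) ∨ (x1 ∧ x1) ∨ (x1 ∧ ¬x2)   — distribute ∧ over ∨
≡ (¬x1 ∧ x2) ∨ x1   — simplify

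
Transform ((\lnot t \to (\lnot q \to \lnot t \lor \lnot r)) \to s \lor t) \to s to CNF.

((\lnot t \to (\lnot q \to \lnot t \lor \lnot r)) \to s \lor t) \to s
≡ \lnot ((\lnot t \to (\lnot q \to \lnot t \lor \lnot r)) \to s \lor t) \lor s   (eliminate \to)
≡ \lnot (\lnot (\lnot t \to (\lnot q \to \lnot t \lor \lnot r)) \lor s \lor t) \lor s   (eliminate \to)
≡ \lnot (\lnot (\lnot \lnot t \lor (\lnot q \to \lnot t \lor \lnot r)) \lor s \lor t) \lor s   (eliminate \to)
≡ \lnot (\lnot (\lnot \lnot t \lor \lnot \lnot q \lor \lnot t \lor \lnot r) \lor s \lor t) \lor s   (eliminate \to)
≡ \lnot \lnot (\lnot \lnot t \lor \lnot \lnot q \lor \lnot t \lor \lnot r) \land \lnot s \land \lnot t \lor s   (De Morgan)
≡ (\lnot \lnot t \lor \lnot \lnot q \lor \lnot t \lor \lnot r) \land \lnot s \land \lnot t \lor s   (double negation)
≡ (t \lor \lnot \lnot q \lor \lnot t \lor \lnot r) \land \lnot s \land \lnot t \lor s   (double negation)
≡ (t \lor q \lor \lnot t \lor \lnot r) \land \lnot s \land \lnot t \lor s   (double negation)
≡ (t \lor q \lor \lnot t \lor \lnot r \lor s) \land (\lnot s \lor s) \land (\lnot t \lor s)   (distribute \lor over \land)
≡ \lnot t \lor s   (simplify)

\lnot t \lor s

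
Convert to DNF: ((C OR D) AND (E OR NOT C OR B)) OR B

(C AND E) OR (D AND E) OR (D AND NOT C) OR B

((C OR D) AND (E OR NOT C OR B)) OR B
≡ (C AND E) OR (C AND NOT C) OR (C AND B) OR (D AND E) OR (D AND NOT C) OR (D AND B) OR B   (distribute AND over OR)
≡ (C AND E) OR (D AND E) OR (D AND NOT C) OR B   (simplify)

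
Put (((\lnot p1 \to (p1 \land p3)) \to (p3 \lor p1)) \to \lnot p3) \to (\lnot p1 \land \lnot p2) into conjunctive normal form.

(((\lnot p1 \to (p1 \land p3)) \to (p3 \lor p1)) \to \lnot p3) \to (\lnot p1 \land \lnot p2)
≡ \lnot (((\lnot p1 \to (p1 \land p3)) \to (p3 \lor p1)) \to \lnot p3) \lor (\lnot p1 \land \lnot p2)   (eliminate \to)
≡ \lnot (\lnot ((\lnot p1 \to (p1 \land p3)) \to (p3 \lor p1)) \lor \lnot p3) \lor (\lnot p1 \land \lnot p2)   (eliminate \to)
≡ \lnot (\lnot (\lnot (\lnot p1 \to (p1 \land p3)) \lor p3 \lor p1) \lor \lnot p3) \lor (\lnot p1 \land \lnot p2)   (eliminate \to)
≡ \lnot (\lnot (\lnot (\lnot \lnot p1 \lor (p1 \land p3)) \lor p3 \lor p1) \lor \lnot p3) \lor (\lnot p1 \land \lnot p2)   (eliminate \to)
≡ (\lnot \lnot (\lnot (\lnot \lnot p1 \lor (p1 \land p3)) \lor p3 \lor p1) \land \lnot \lnot p3) \lor (\lnot p1 \land \lnot p2)   (De Morgan)
≡ ((\lnot (\lnot \lnot p1 \lor (p1 \land p3)) \lor p3 \lor p1) \land \lnot \lnot p3) \lor (\lnot p1 \land \lnot p2)   (double negation)
≡ (((\lnot \lnot \lnot p1 \land \lnot (p1 \land p3)) \lor p3 \lor p1) \land \lnot \lnot p3) \lor (\lnot p1 \land \lnot p2)   (De Morgan)
≡ (((\lnot p1 \land \lnot (p1 \land p3)) \lor p3 \lor p1) \land \lnot \lnot p3) \lor (\lnot p1 \land \lnot p2)   (double negation)
≡ (((\lnot p1 \land (\lnot p1 \lor \lnot p3)) \lor p3 \lor p1) \land \lnot \lnot p3) \lor (\lnot p1 \land \lnot p2)   (De Morgan)
≡ (((\lnot p1 \land (\lnot p1 \lor \lnot p3)) \lor p3 \lor p1) \land p3) \lor (\lnot p1 \land \lnot p2)   (double negation)
≡ (\lnot p1 \lor p3 \lor p1 \lor \lnot p1) \land (\lnot p1 \lor p3 \lor p1 \lor \lnot p2) \land (\lnot p1 \lor \lnot p3 \lor p3 \lor p1 \lor \lnot p1) \land (\lnot p1 \lor \lnot p3 \lor p3 \lor p1 \lor \lnot p2) \land (p3 \lor \lnot p1) \land (p3 \lor \lnot p2)   (distribute \lor over \land)
≡ (p3 \lor \lnot p1) \land (p3 \lor \lnot p2)   (simplify)

(p3 \lor \lnot p1) \land (p3 \lor \lnot p2)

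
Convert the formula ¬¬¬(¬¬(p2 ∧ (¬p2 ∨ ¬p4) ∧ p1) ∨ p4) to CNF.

¬¬¬(¬¬(p2 ∧ (¬p2 ∨ ¬p4) ∧ p1) ∨ p4)
⇔ ¬(¬¬(p2 ∧ (¬p2 ∨ ¬p4) ∧ p1) ∨ p4)   [double negation]
⇔ ¬¬¬(p2 ∧ (¬p2 ∨ ¬p4) ∧ p1) ∧ ¬p4   [De Morgan]
⇔ ¬(p2 ∧ (¬p2 ∨ ¬p4) ∧ p1) ∧ ¬p4   [double negation]
⇔ (¬p2 ∨ ¬(¬p2 ∨ ¬p4) ∨ ¬p1) ∧ ¬p4   [De Morgan]
⇔ (¬p2 ∨ (¬¬p2 ∧ ¬¬p4) ∨ ¬p1) ∧ ¬p4   [De Morgan]
⇔ (¬p2 ∨ (p2 ∧ ¬¬p4) ∨ ¬p1) ∧ ¬p4   [double negation]
⇔ (¬p2 ∨ (p2 ∧ p4) ∨ ¬p1) ∧ ¬p4   [double negation]
⇔ (¬p2 ∨ p2 ∨ ¬p1) ∧ (¬p2 ∨ p4 ∨ ¬p1) ∧ ¬p4   [distribute ∨ over ∧]
⇔ (¬p2 ∨ p4 ∨ ¬p1) ∧ ¬p4   [simplify]

(¬p2 ∨ p4 ∨ ¬p1) ∧ ¬p4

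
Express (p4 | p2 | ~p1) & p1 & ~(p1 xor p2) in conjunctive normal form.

p1 & (~p1 | p2)

(p4 | p2 | ~p1) & p1 & ~(p1 xor p2)
≡ (p4 | p2 | ~p1) & p1 & ~((p1 | p2) & ~(p1 & p2))   [expand xor]
≡ (p4 | p2 | ~p1) & p1 & (~(p1 | p2) | ~~(p1 & p2))   [De Morgan]
≡ (p4 | p2 | ~p1) & p1 & ((~p1 & ~p2) | ~~(p1 & p2))   [De Morgan]
≡ (p4 | p2 | ~p1) & p1 & ((~p1 & ~p2) | (p1 & p2))   [double negation]
≡ (p4 | p2 | ~p1) & p1 & (~p1 | p1) & (~p1 | p2) & (~p2 | p1) & (~p2 | p2)   [distribute | over &]
≡ p1 & (~p1 | p2)   [simplify]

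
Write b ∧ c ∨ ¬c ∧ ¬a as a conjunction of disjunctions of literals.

b ∧ c ∨ ¬c ∧ ¬a
⇔ (b ∨ ¬c) ∧ (b ∨ ¬a) ∧ (c ∨ ¬c) ∧ (c ∨ ¬a)   — distribute ∨ over ∧
⇔ (b ∨ ¬c) ∧ (b ∨ ¬a) ∧ (c ∨ ¬a)   — simplify

(b ∨ ¬c) ∧ (b ∨ ¬a) ∧ (c ∨ ¬a)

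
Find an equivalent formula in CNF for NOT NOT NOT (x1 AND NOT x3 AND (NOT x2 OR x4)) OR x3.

(NOT x1 OR x3 OR x2) AND (NOT x1 OR x3 OR NOT x4)

NOT NOT NOT (x1 AND NOT x3 AND (NOT x2 OR x4)) OR x3
= NOT (x1 AND NOT x3 AND (NOT x2 OR x4)) OR x3   (double negation)
= NOT x1 OR NOT NOT x3 OR NOT (NOT x2 OR x4) OR x3   (De Morgan)
= NOT x1 OR x3 OR NOT (NOT x2 OR x4) OR x3   (double negation)
= NOT x1 OR x3 OR (NOT NOT x2 AND NOT x4) OR x3   (De Morgan)
= NOT x1 OR x3 OR (x2 AND NOT x4) OR x3   (double negation)
= (NOT x1 OR x3 OR x2 OR x3) AND (NOT x1 OR x3 OR NOT x4 OR x3)   (distribute OR over AND)
= (NOT x1 OR x3 OR x2) AND (NOT x1 OR x3 OR NOT x4)   (simplify)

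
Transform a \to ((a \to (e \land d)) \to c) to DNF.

a \to ((a \to (e \land d)) \to c)
⇔ \lnot a \lor ((a \to (e \land d)) \to c)   (eliminate \to)
⇔ \lnot a \lor \lnot (a \to (e \land d)) \lor c   (eliminate \to)
⇔ \lnot a \lor \lnot (\lnot a \lor (e \land d)) \lor c   (eliminate \to)
⇔ \lnot a \lor (\lnot \lnot a \land \lnot (e \land d)) \lor c   (De Morgan)
⇔ \lnot a \lor (a \land \lnot (e \land d)) \lor c   (double negation)
⇔ \lnot a \lor (a \land (\lnot e \lor \lnot d)) \lor c   (De Morgan)
⇔ \lnot a \lor (a \land \lnot e) \lor (a \land \lnot d) \lor c   (distribute \land over \lor)

\lnot a \lor (a \land \lnot e) \lor (a \land \lnot d) \lor c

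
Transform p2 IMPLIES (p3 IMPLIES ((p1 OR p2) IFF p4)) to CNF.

NOT p2 OR NOT p3 OR p4

p2 IMPLIES (p3 IMPLIES ((p1 OR p2) IFF p4))
≡ NOT p2 OR (p3 IMPLIES ((p1 OR p2) IFF p4))   (eliminate IMPLIES)
≡ NOT p2 OR NOT p3 OR ((p1 OR p2) IFF p4)   (eliminate IMPLIES)
≡ NOT p2 OR NOT p3 OR (((p1 OR p2) IMPLIES p4) AND (p4 IMPLIES (p1 OR p2)))   (eliminate IFF)
≡ NOT p2 OR NOT p3 OR ((NOT (p1 OR p2) OR p4) AND (p4 IMPLIES (p1 OR p2)))   (eliminate IMPLIES)
≡ NOT p2 OR NOT p3 OR ((NOT (p1 OR p2) OR p4) AND (NOT p4 OR p1 OR p2))   (eliminate IMPLIES)
≡ NOT p2 OR NOT p3 OR (((NOT p1 AND NOT p2) OR p4) AND (NOT p4 OR p1 OR p2))   (De Morgan)
≡ (NOT p2 OR NOT p3 OR NOT p1 OR p4) AND (NOT p2 OR NOT p3 OR NOT p2 OR p4) AND (NOT p2 OR NOT p3 OR NOT p4 OR p1 OR p2)   (distribute OR over AND)
≡ NOT p2 OR NOT p3 OR p4   (simplify)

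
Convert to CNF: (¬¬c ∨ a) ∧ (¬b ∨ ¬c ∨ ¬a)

(¬¬c ∨ a) ∧ (¬b ∨ ¬c ∨ ¬a)
= (c ∨ a) ∧ (¬b ∨ ¬c ∨ ¬a)   (double negation)

(c ∨ a) ∧ (¬b ∨ ¬c ∨ ¬a)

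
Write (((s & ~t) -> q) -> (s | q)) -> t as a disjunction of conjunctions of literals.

(((s & ~t) -> q) -> (s | q)) -> t
⇔ ~(((s & ~t) -> q) -> (s | q)) | t   [eliminate ->]
⇔ ~(~((s & ~t) -> q) | s | q) | t   [eliminate ->]
⇔ ~(~(~(s & ~t) | q) | s | q) | t   [eliminate ->]
⇔ (~~(~(s & ~t) | q) & ~s & ~q) | t   [De Morgan]
⇔ ((~(s & ~t) | q) & ~s & ~q) | t   [double negation]
⇔ ((~s | ~~t | q) & ~s & ~q) | t   [De Morgan]
⇔ ((~s | t | q) & ~s & ~q) | t   [double negation]
⇔ (~s & ~s & ~q) | (t & ~s & ~q) | (q & ~s & ~q) | t   [distribute & over |]
⇔ (~s & ~q) | t   [simplify]

(~s & ~q) | t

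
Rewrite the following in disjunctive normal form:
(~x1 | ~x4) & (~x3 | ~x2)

(~x1 | ~x4) & (~x3 | ~x2)
⇔ (~x1 & ~x3) | (~x1 & ~x2) | (~x4 & ~x3) | (~x4 & ~x2)   [distribute & over |]

(~x1 & ~x3) | (~x1 & ~x2) | (~x4 & ~x3) | (~x4 & ~x2)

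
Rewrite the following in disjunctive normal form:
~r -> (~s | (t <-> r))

~r -> (~s | (t <-> r))
≡ ~~r | ~s | (t <-> r)   [eliminate ->]
≡ ~~r | ~s | ((t -> r) & (r -> t))   [eliminate <->]
≡ ~~r | ~s | ((~t | r) & (r -> t))   [eliminate ->]
≡ ~~r | ~s | ((~t | r) & (~r | t))   [eliminate ->]
≡ r | ~s | ((~t | r) & (~r | t))   [double negation]
≡ r | ~s | (~t & ~r) | (~t & t) | (r & ~r) | (r & t)   [distribute & over |]
≡ r | ~s | (~t & ~r)   [simplify]

r | ~s | (~t & ~r)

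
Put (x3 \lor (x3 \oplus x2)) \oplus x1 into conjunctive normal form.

(x3 \lor (x3 \oplus x2)) \oplus x1
≡ (x3 \lor (x3 \oplus x2) \lor x1) \land \lnot ((x3 \lor (x3 \oplus x2)) \land x1)   [expand \oplus]
≡ (x3 \lor ((x3 \lor x2) \land \lnot (x3 \land x2)) \lor x1) \land \lnot ((x3 \lor (x3 \oplus x2)) \land x1)   [expand \oplus]
≡ (x3 \lor ((x3 \lor x2) \land \lnot (x3 \land x2)) \lor x1) \land \lnot ((x3 \lor ((x3 \lor x2) \land \lnot (x3 \land x2))) \land x1)   [expand \oplus]
≡ (x3 \lor ((x3 \lor x2) \land (\lnot x3 \lor \lnot x2)) \lor x1) \land \lnot ((x3 \lor ((x3 \lor x2) \land \lnot (x3 \land x2))) \land x1)   [De Morgan]
≡ (x3 \lor ((x3 \lor x2) \land (\lnot x3 \lor \lnot x2)) \lor x1) \land (\lnot (x3 \lor ((x3 \lor x2) \land \lnot (x3 \land x2))) \lor \lnot x1)   [De Morgan]
≡ (x3 \lor ((x3 \lor x2) \land (\lnot x3 \lor \lnot x2)) \lor x1) \land ((\lnot x3 \land \lnot ((x3 \lor x2) \land \lnot (x3 \land x2))) \lor \lnot x1)   [De Morgan]
≡ (x3 \lor ((x3 \lor x2) \land (\lnot x3 \lor \lnot x2)) \lor x1) \land ((\lnot x3 \land (\lnot (x3 \lor x2) \lor \lnot \lnot (x3 \land x2))) \lor \lnot x1)   [De Morgan]
≡ (x3 \lor ((x3 \lor x2) \land (\lnot x3 \lor \lnot x2)) \lor x1) \land ((\lnot x3 \land ((\lnot x3 \land \lnot x2) \lor \lnot \lnot (x3 \land x2))) \lor \lnot x1)   [De Morgan]
≡ (x3 \lor ((x3 \lor x2) \land (\lnot x3 \lor \lnot x2)) \lor x1) \land ((\lnot x3 \land ((\lnot x3 \land \lnot x2) \lor (x3 \land x2))) \lor \lnot x1)   [double negation]
≡ (x3 \lor x3 \lor x2 \lor x1) \land (x3 \lor \lnot x3 \lor \lnot x2 \lor x1) \land (\lnot x3 \lor \lnot x1) \land (\lnot x3 \lor x3 \lor \lnot x1) \land (\lnot x3 \lor x2 \lor \lnot x1) \land (\lnot x2 \lor x3 \lor \lnot x1) \land (\lnot x2 \lor x2 \lor \lnot x1)   [distribute \lor over \land]
≡ (x3 \lor x2 \lor x1) \land (\lnot x3 \lor \lnot x1) \land (\lnot x2 \lor x3 \lor \lnot x1)   [simplify]

(x3 \lor x2 \lor x1) \land (\lnot x3 \lor \lnot x1) \land (\lnot x2 \lor x3 \lor \lnot x1)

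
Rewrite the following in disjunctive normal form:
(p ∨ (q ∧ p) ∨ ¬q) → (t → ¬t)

(¬p ∧ q) ∨ ¬t

(p ∨ (q ∧ p) ∨ ¬q) → (t → ¬t)
= ¬(p ∨ (q ∧ p) ∨ ¬q) ∨ (t → ¬t)   (eliminate →)
= ¬(p ∨ (q ∧ p) ∨ ¬q) ∨ ¬t ∨ ¬t   (eliminate →)
= (¬p ∧ ¬(q ∧ p) ∧ ¬¬q) ∨ ¬t ∨ ¬t   (De Morgan)
= (¬p ∧ (¬q ∨ ¬p) ∧ ¬¬q) ∨ ¬t ∨ ¬t   (De Morgan)
= (¬p ∧ (¬q ∨ ¬p) ∧ q) ∨ ¬t ∨ ¬t   (double negation)
= (¬p ∧ ¬q ∧ q) ∨ (¬p ∧ ¬p ∧ q) ∨ ¬t ∨ ¬t   (distribute ∧ over ∨)
= (¬p ∧ q) ∨ ¬t   (simplify)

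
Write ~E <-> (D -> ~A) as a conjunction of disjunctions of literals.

~E <-> (D -> ~A)
⇔ (~E -> (D -> ~A)) & ((D -> ~A) -> ~E)   (eliminate <->)
⇔ (~~E | (D -> ~A)) & ((D -> ~A) -> ~E)   (eliminate ->)
⇔ (~~E | ~D | ~A) & ((D -> ~A) -> ~E)   (eliminate ->)
⇔ (~~E | ~D | ~A) & (~(D -> ~A) | ~E)   (eliminate ->)
⇔ (~~E | ~D | ~A) & (~(~D | ~A) | ~E)   (eliminate ->)
⇔ (E | ~D | ~A) & (~(~D | ~A) | ~E)   (double negation)
⇔ (E | ~D | ~A) & ((~~D & ~~A) | ~E)   (De Morgan)
⇔ (E | ~D | ~A) & ((D & ~~A) | ~E)   (double negation)
⇔ (E | ~D | ~A) & ((D & A) | ~E)   (double negation)
⇔ (E | ~D | ~A) & (D | ~E) & (A | ~E)   (distribute | over &)

(E | ~D | ~A) & (D | ~E) & (A | ~E)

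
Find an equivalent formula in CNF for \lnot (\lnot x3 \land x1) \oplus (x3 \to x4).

(\lnot x3 \lor \lnot x4) \land (x1 \lor x3) \land (x1 \lor \lnot x4)

\lnot (\lnot x3 \land x1) \oplus (x3 \to x4)
⇔ (\lnot (\lnot x3 \land x1) \lor (x3 \to x4)) \land \lnot (\lnot (\lnot x3 \land x1) \land (x3 \to x4))
⇔ (\lnot (\lnot x3 \land x1) \lor \lnot x3 \lor x4) \land \lnot (\lnot (\lnot x3 \land x1) \land (x3 \to x4))
⇔ (\lnot (\lnot x3 \land x1) \lor \lnot x3 \lor x4) \land \lnot (\lnot (\lnot x3 \land x1) \land (\lnot x3 \lor x4))
⇔ (\lnot \lnot x3 \lor \lnot x1 \lor \lnot x3 \lor x4) \land \lnot (\lnot (\lnot x3 \land x1) \land (\lnot x3 \lor x4))
⇔ (x3 \lor \lnot x1 \lor \lnot x3 \lor x4) \land \lnot (\lnot (\lnot x3 \land x1) \land (\lnot x3 \lor x4))
⇔ (x3 \lor \lnot x1 \lor \lnot x3 \lor x4) \land (\lnot \lnot (\lnot x3 \land x1) \lor \lnot (\lnot x3 \lor x4))
⇔ (x3 \lor \lnot x1 \lor \lnot x3 \lor x4) \land ((\lnot x3 \land x1) \lor \lnot (\lnot x3 \lor x4))
⇔ (x3 \lor \lnot x1 \lor \lnot x3 \lor x4) \land ((\lnot x3 \land x1) \lor (\lnot \lnot x3 \land \lnot x4))
⇔ (x3 \lor \lnot x1 \lor \lnot x3 \lor x4) \land ((\lnot x3 \land x1) \lor (x3 \land \lnot x4))
⇔ (x3 \lor \lnot x1 \lor \lnot x3 \lor x4) \land (\lnot x3 \lor x3) \land (\lnot x3 \lor \lnot x4) \land (x1 \lor x3) \land (x1 \lor \lnot x4)
⇔ (\lnot x3 \lor \lnot x4) \land (x1 \lor x3) \land (x1 \lor \lnot x4)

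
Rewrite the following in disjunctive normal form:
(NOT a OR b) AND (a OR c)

(NOT a AND c) OR (b AND a) OR (b AND c)

(NOT a OR b) AND (a OR c)
≡ (NOT a AND a) OR (NOT a AND c) OR (b AND a) OR (b AND c)   [distribute AND over OR]
≡ (NOT a AND c) OR (b AND a) OR (b AND c)   [simplify]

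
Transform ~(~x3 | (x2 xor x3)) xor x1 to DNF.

(x3 & x2 & ~x1) | (~x3 & x1) | (~x2 & x3 & x1)

~(~x3 | (x2 xor x3)) xor x1
⇔ (~(~x3 | (x2 xor x3)) & ~x1) | (~~(~x3 | (x2 xor x3)) & x1)   [expand xor]
⇔ (~(~x3 | (x2 & ~x3) | (~x2 & x3)) & ~x1) | (~~(~x3 | (x2 xor x3)) & x1)   [expand xor]
⇔ (~(~x3 | (x2 & ~x3) | (~x2 & x3)) & ~x1) | (~~(~x3 | (x2 & ~x3) | (~x2 & x3)) & x1)   [expand xor]
⇔ (~~x3 & ~(x2 & ~x3) & ~(~x2 & x3) & ~x1) | (~~(~x3 | (x2 & ~x3) | (~x2 & x3)) & x1)   [De Morgan]
⇔ (x3 & ~(x2 & ~x3) & ~(~x2 & x3) & ~x1) | (~~(~x3 | (x2 & ~x3) | (~x2 & x3)) & x1)   [double negation]
⇔ (x3 & (~x2 | ~~x3) & ~(~x2 & x3) & ~x1) | (~~(~x3 | (x2 & ~x3) | (~x2 & x3)) & x1)   [De Morgan]
⇔ (x3 & (~x2 | x3) & ~(~x2 & x3) & ~x1) | (~~(~x3 | (x2 & ~x3) | (~x2 & x3)) & x1)   [double negation]
⇔ (x3 & (~x2 | x3) & (~~x2 | ~x3) & ~x1) | (~~(~x3 | (x2 & ~x3) | (~x2 & x3)) & x1)   [De Morgan]
⇔ (x3 & (~x2 | x3) & (x2 | ~x3) & ~x1) | (~~(~x3 | (x2 & ~x3) | (~x2 & x3)) & x1)   [double negation]
⇔ (x3 & (~x2 | x3) & (x2 | ~x3) & ~x1) | ((~x3 | (x2 & ~x3) | (~x2 & x3)) & x1)   [double negation]
⇔ (x3 & ~x2 & x2 & ~x1) | (x3 & ~x2 & ~x3 & ~x1) | (x3 & x3 & x2 & ~x1) | (x3 & x3 & ~x3 & ~x1) | (~x3 & x1) | (x2 & ~x3 & x1) | (~x2 & x3 & x1)   [distribute & over |]
⇔ (x3 & x2 & ~x1) | (~x3 & x1) | (~x2 & x3 & x1)   [simplify]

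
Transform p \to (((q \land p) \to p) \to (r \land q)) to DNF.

\lnot p \lor (r \land q)

p \to (((q \land p) \to p) \to (r \land q))
= \lnot p \lor (((q \land p) \to p) \to (r \land q))   [eliminate \to]
= \lnot p \lor \lnot ((q \land p) \to p) \lor (r \land q)   [eliminate \to]
= \lnot p \lor \lnot (\lnot (q \land p) \lor p) \lor (r \land q)   [eliminate \to]
= \lnot p \lor (\lnot \lnot (q \land p) \land \lnot p) \lor (r \land q)   [De Morgan]
= \lnot p \lor (q \land p \land \lnot p) \lor (r \land q)   [double negation]
= \lnot p \lor (r \land q)   [simplify]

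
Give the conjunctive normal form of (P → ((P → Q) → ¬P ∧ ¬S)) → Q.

(P → ((P → Q) → ¬P ∧ ¬S)) → Q
≡ ¬(P → ((P → Q) → ¬P ∧ ¬S)) ∨ Q   (eliminate →)
≡ ¬(¬P ∨ ((P → Q) → ¬P ∧ ¬S)) ∨ Q   (eliminate →)
≡ ¬(¬P ∨ ¬(P → Q) ∨ ¬P ∧ ¬S) ∨ Q   (eliminate →)
≡ ¬(¬P ∨ ¬(¬P ∨ Q) ∨ ¬P ∧ ¬S) ∨ Q   (eliminate →)
≡ ¬¬P ∧ ¬¬(¬P ∨ Q) ∧ ¬(¬P ∧ ¬S) ∨ Q   (De Morgan)
≡ P ∧ ¬¬(¬P ∨ Q) ∧ ¬(¬P ∧ ¬S) ∨ Q   (double negation)
≡ P ∧ (¬P ∨ Q) ∧ ¬(¬P ∧ ¬S) ∨ Q   (double negation)
≡ P ∧ (¬P ∨ Q) ∧ (¬¬P ∨ ¬¬S) ∨ Q   (De Morgan)
≡ P ∧ (¬P ∨ Q) ∧ (P ∨ ¬¬S) ∨ Q   (double negation)
≡ P ∧ (¬P ∨ Q) ∧ (P ∨ S) ∨ Q   (double negation)
≡ (P ∨ Q) ∧ (¬P ∨ Q ∨ Q) ∧ (P ∨ S ∨ Q)   (distribute ∨ over ∧)
≡ (P ∨ Q) ∧ (¬P ∨ Q)   (simplify)

(P ∨ Q) ∧ (¬P ∨ Q)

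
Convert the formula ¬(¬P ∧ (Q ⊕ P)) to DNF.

¬(¬P ∧ (Q ⊕ P))
⇔ ¬(¬P ∧ ((Q ∧ ¬P) ∨ (¬Q ∧ P)))
⇔ ¬¬P ∨ ¬((Q ∧ ¬P) ∨ (¬Q ∧ P))
⇔ P ∨ ¬((Q ∧ ¬P) ∨ (¬Q ∧ P))
⇔ P ∨ (¬(Q ∧ ¬P) ∧ ¬(¬Q ∧ P))
⇔ P ∨ ((¬Q ∨ ¬¬P) ∧ ¬(¬Q ∧ P))
⇔ P ∨ ((¬Q ∨ P) ∧ ¬(¬Q ∧ P))
⇔ P ∨ ((¬Q ∨ P) ∧ (¬¬Q ∨ ¬P))
⇔ P ∨ ((¬Q ∨ P) ∧ (Q ∨ ¬P))
⇔ P ∨ (¬Q ∧ Q) ∨ (¬Q ∧ ¬P) ∨ (P ∧ Q) ∨ (P ∧ ¬P)
⇔ P ∨ (¬Q ∧ ¬P)

P ∨ (¬Q ∧ ¬P)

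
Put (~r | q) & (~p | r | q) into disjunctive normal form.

(~r | q) & (~p | r | q)
= (~r & ~p) | (~r & r) | (~r & q) | (q & ~p) | (q & r) | (q & q)   (distribute & over |)
= (~r & ~p) | q   (simplify)

(~r & ~p) | q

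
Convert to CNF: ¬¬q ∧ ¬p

q ∧ ¬p

¬¬q ∧ ¬p
≡ q ∧ ¬p   (double negation)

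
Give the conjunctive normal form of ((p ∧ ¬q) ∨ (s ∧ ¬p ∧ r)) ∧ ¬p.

((p ∧ ¬q) ∨ (s ∧ ¬p ∧ r)) ∧ ¬p
= (p ∨ s) ∧ (p ∨ ¬p) ∧ (p ∨ r) ∧ (¬q ∨ s) ∧ (¬q ∨ ¬p) ∧ (¬q ∨ r) ∧ ¬p   [distribute ∨ over ∧]
= (p ∨ s) ∧ (p ∨ r) ∧ (¬q ∨ s) ∧ (¬q ∨ r) ∧ ¬p   [simplify]

(p ∨ s) ∧ (p ∨ r) ∧ (¬q ∨ s) ∧ (¬q ∨ r) ∧ ¬p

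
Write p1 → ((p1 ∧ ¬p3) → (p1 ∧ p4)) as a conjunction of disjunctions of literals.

p1 → ((p1 ∧ ¬p3) → (p1 ∧ p4))
≡ ¬p1 ∨ ((p1 ∧ ¬p3) → (p1 ∧ p4))   [eliminate →]
≡ ¬p1 ∨ ¬(p1 ∧ ¬p3) ∨ (p1 ∧ p4)   [eliminate →]
≡ ¬p1 ∨ ¬p1 ∨ ¬¬p3 ∨ (p1 ∧ p4)   [De Morgan]
≡ ¬p1 ∨ ¬p1 ∨ p3 ∨ (p1 ∧ p4)   [double negation]
≡ (¬p1 ∨ ¬p1 ∨ p3 ∨ p1) ∧ (¬p1 ∨ ¬p1 ∨ p3 ∨ p4)   [distribute ∨ over ∧]
≡ ¬p1 ∨ p3 ∨ p4   [simplify]

¬p1 ∨ p3 ∨ p4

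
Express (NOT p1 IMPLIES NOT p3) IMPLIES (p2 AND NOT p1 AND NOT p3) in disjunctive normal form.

(NOT p1 IMPLIES NOT p3) IMPLIES (p2 AND NOT p1 AND NOT p3)
≡ NOT (NOT p1 IMPLIES NOT p3) OR (p2 AND NOT p1 AND NOT p3)   (eliminate IMPLIES)
≡ NOT (NOT NOT p1 OR NOT p3) OR (p2 AND NOT p1 AND NOT p3)   (eliminate IMPLIES)
≡ (NOT NOT NOT p1 AND NOT NOT p3) OR (p2 AND NOT p1 AND NOT p3)   (De Morgan)
≡ (NOT p1 AND NOT NOT p3) OR (p2 AND NOT p1 AND NOT p3)   (double negation)
≡ (NOT p1 AND p3) OR (p2 AND NOT p1 AND NOT p3)   (double negation)

(NOT p1 AND p3) OR (p2 AND NOT p1 AND NOT p3)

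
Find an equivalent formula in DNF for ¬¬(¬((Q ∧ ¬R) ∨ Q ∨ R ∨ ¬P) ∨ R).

¬¬(¬((Q ∧ ¬R) ∨ Q ∨ R ∨ ¬P) ∨ R)
⇔ ¬((Q ∧ ¬R) ∨ Q ∨ R ∨ ¬P) ∨ R   — double negation
⇔ (¬(Q ∧ ¬R) ∧ ¬Q ∧ ¬R ∧ ¬¬P) ∨ R   — De Morgan
⇔ ((¬Q ∨ ¬¬R) ∧ ¬Q ∧ ¬R ∧ ¬¬P) ∨ R   — De Morgan
⇔ ((¬Q ∨ R) ∧ ¬Q ∧ ¬R ∧ ¬¬P) ∨ R   — double negation
⇔ ((¬Q ∨ R) ∧ ¬Q ∧ ¬R ∧ P) ∨ R   — double negation
⇔ (¬Q ∧ ¬Q ∧ ¬R ∧ P) ∨ (R ∧ ¬Q ∧ ¬R ∧ P) ∨ R   — distribute ∧ over ∨
⇔ (¬Q ∧ ¬R ∧ P) ∨ R   — simplify

(¬Q ∧ ¬R ∧ P) ∨ R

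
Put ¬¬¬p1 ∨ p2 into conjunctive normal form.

¬p1 ∨ p2

¬¬¬p1 ∨ p2
⇔ ¬p1 ∨ p2   (double negation)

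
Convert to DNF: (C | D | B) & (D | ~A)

(C & ~A) | D | (B & ~A)

(C | D | B) & (D | ~A)
= (C & D) | (C & ~A) | (D & D) | (D & ~A) | (B & D) | (B & ~A)
= (C & ~A) | D | (B & ~A)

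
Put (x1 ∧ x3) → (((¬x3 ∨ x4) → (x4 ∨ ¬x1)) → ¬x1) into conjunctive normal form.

(¬x1 ∨ ¬x3 ∨ x4) ∧ (¬x1 ∨ ¬x3 ∨ ¬x4)

(x1 ∧ x3) → (((¬x3 ∨ x4) → (x4 ∨ ¬x1)) → ¬x1)
= ¬(x1 ∧ x3) ∨ (((¬x3 ∨ x4) → (x4 ∨ ¬x1)) → ¬x1)   (eliminate →)
= ¬(x1 ∧ x3) ∨ ¬((¬x3 ∨ x4) → (x4 ∨ ¬x1)) ∨ ¬x1   (eliminate →)
= ¬(x1 ∧ x3) ∨ ¬(¬(¬x3 ∨ x4) ∨ x4 ∨ ¬x1) ∨ ¬x1   (eliminate →)
= ¬x1 ∨ ¬x3 ∨ ¬(¬(¬x3 ∨ x4) ∨ x4 ∨ ¬x1) ∨ ¬x1   (De Morgan)
= ¬x1 ∨ ¬x3 ∨ (¬¬(¬x3 ∨ x4) ∧ ¬x4 ∧ ¬¬x1) ∨ ¬x1   (De Morgan)
= ¬x1 ∨ ¬x3 ∨ ((¬x3 ∨ x4) ∧ ¬x4 ∧ ¬¬x1) ∨ ¬x1   (double negation)
= ¬x1 ∨ ¬x3 ∨ ((¬x3 ∨ x4) ∧ ¬x4 ∧ x1) ∨ ¬x1   (double negation)
= (¬x1 ∨ ¬x3 ∨ ¬x3 ∨ x4 ∨ ¬x1) ∧ (¬x1 ∨ ¬x3 ∨ ¬x4 ∨ ¬x1) ∧ (¬x1 ∨ ¬x3 ∨ x1 ∨ ¬x1)   (distribute ∨ over ∧)
= (¬x1 ∨ ¬x3 ∨ x4) ∧ (¬x1 ∨ ¬x3 ∨ ¬x4)   (simplify)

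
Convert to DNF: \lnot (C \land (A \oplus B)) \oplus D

\lnot (C \land (A \oplus B)) \oplus D
≡ (\lnot (C \land (A \oplus B)) \land \lnot D) \lor (\lnot \lnot (C \land (A \oplus B)) \land D)
≡ (\lnot (C \land ((A \land \lnot B) \lor (\lnot A \land B))) \land \lnot D) \lor (\lnot \lnot (C \land (A \oplus B)) \land D)
≡ (\lnot (C \land ((A \land \lnot B) \lor (\lnot A \land B))) \land \lnot D) \lor (\lnot \lnot (C \land ((A \land \lnot B) \lor (\lnot A \land B))) \land D)
≡ ((\lnot C \lor \lnot ((A \land \lnot B) \lor (\lnot A \land B))) \land \lnot D) \lor (\lnot \lnot (C \land ((A \land \lnot B) \lor (\lnot A \land B))) \land D)
≡ ((\lnot C \lor (\lnot (A \land \lnot B) \land \lnot (\lnot A \land B))) \land \lnot D) \lor (\lnot \lnot (C \land ((A \land \lnot B) \lor (\lnot A \land B))) \land D)
≡ ((\lnot C \lor ((\lnot A \lor \lnot \lnot B) \land \lnot (\lnot A \land B))) \land \lnot D) \lor (\lnot \lnot (C \land ((A \land \lnot B) \lor (\lnot A \land B))) \land D)
≡ ((\lnot C \lor ((\lnot A \lor B) \land \lnot (\lnot A \land B))) \land \lnot D) \lor (\lnot \lnot (C \land ((A \land \lnot B) \lor (\lnot A \land B))) \land D)
≡ ((\lnot C \lor ((\lnot A \lor B) \land (\lnot \lnot A \lor \lnot B))) \land \lnot D) \lor (\lnot \lnot (C \land ((A \land \lnot B) \lor (\lnot A \land B))) \land D)
≡ ((\lnot C \lor ((\lnot A \lor B) \land (A \lor \lnot B))) \land \lnot D) \lor (\lnot \lnot (C \land ((A \land \lnot B) \lor (\lnot A \land B))) \land D)
≡ ((\lnot C \lor ((\lnot A \lor B) \land (A \lor \lnot B))) \land \lnot D) \lor (C \land ((A \land \lnot B) \lor (\lnot A \land B)) \land D)
≡ (\lnot C \land \lnot D) \lor (\lnot A \land A \land \lnot D) \lor (\lnot A \land \lnot B \land \lnot D) \lor (B \land A \land \lnot D) \lor (B \land \lnot B \land \lnot D) \lor (C \land A \land \lnot B \land D) \lor (C \land \lnot A \land B \land D)
≡ (\lnot C \land \lnot D) \lor (\lnot A \land \lnot B \land \lnot D) \lor (B \land A \land \lnot D) \lor (C \land A \land \lnot B \land D) \lor (C \land \lnot A \land B \land D)

(\lnot C \land \lnot D) \lor (\lnot A \land \lnot B \land \lnot D) \lor (B \land A \land \lnot D) \lor (C \land A \land \lnot B \land D) \lor (C \land \lnot A \land B \land D)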